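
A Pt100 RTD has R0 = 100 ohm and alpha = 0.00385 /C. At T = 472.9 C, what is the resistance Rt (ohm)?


The RTD equation: Rt = R0 * (1 + alpha * T).
Rt = 100 * (1 + 0.00385 * 472.9)
Rt = 100 * (1 + 1.820665)
Rt = 100 * 2.820665
Rt = 282.067 ohm

282.067 ohm


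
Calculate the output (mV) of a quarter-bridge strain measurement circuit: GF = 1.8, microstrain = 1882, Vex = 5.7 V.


Quarter bridge output: Vout = (GF * epsilon * Vex) / 4.
Vout = (1.8 * 1882e-6 * 5.7) / 4
Vout = 0.01930932 / 4 V
Vout = 0.00482733 V = 4.8273 mV

4.8273 mV


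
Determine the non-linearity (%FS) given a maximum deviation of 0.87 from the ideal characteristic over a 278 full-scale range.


Linearity error = (max deviation / full scale) * 100%.
Linearity = (0.87 / 278) * 100
Linearity = 0.313 %FS

0.313 %FS


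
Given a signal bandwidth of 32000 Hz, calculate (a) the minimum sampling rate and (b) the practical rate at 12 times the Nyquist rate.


By Nyquist theorem, fs_min = 2 * fmax.
fs_min = 2 * 32000 = 64000 Hz
Practical rate = 12 * fs_min = 12 * 64000 = 768000 Hz

fs_min = 64000 Hz, fs_practical = 768000 Hz


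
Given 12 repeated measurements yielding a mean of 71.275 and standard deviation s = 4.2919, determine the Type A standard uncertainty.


The standard uncertainty for Type A evaluation is u = s / sqrt(n).
u = 4.2919 / sqrt(12)
u = 4.2919 / 3.4641
u = 1.239

1.239


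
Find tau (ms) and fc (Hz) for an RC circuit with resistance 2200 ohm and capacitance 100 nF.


Time constant: tau = R * C.
tau = 2200 * 1.00e-07 = 0.00022 s
tau = 0.22 ms
Cutoff frequency: fc = 1 / (2*pi*R*C).
fc = 1 / (2*pi*0.00022) = 723.43 Hz

tau = 0.22 ms, fc = 723.43 Hz


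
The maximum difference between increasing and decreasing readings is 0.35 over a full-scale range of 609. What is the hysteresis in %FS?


Hysteresis = (max difference / full scale) * 100%.
H = (0.35 / 609) * 100
H = 0.057 %FS

0.057 %FS


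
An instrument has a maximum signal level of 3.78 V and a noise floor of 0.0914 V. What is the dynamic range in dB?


Dynamic range = 20 * log10(Vmax / Vnoise).
DR = 20 * log10(3.78 / 0.0914)
DR = 20 * log10(41.36)
DR = 32.33 dB

32.33 dB


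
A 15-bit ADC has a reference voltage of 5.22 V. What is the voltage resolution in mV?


The resolution (LSB) of an ADC is Vref / 2^n.
LSB = 5.22 / 2^15
LSB = 5.22 / 32768
LSB = 0.0001593 V = 0.15930176 mV

0.15930176 mV


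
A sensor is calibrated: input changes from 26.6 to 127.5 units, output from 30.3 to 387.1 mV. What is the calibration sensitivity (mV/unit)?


Sensitivity = (y2 - y1) / (x2 - x1).
S = (387.1 - 30.3) / (127.5 - 26.6)
S = 356.8 / 100.9
S = 3.5362 mV/unit

3.5362 mV/unit


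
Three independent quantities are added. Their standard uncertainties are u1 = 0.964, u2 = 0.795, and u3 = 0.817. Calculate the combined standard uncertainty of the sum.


For a sum of independent quantities, uc = sqrt(u1^2 + u2^2 + u3^2).
uc = sqrt(0.964^2 + 0.795^2 + 0.817^2)
uc = sqrt(0.929296 + 0.632025 + 0.667489)
uc = 1.4929

1.4929


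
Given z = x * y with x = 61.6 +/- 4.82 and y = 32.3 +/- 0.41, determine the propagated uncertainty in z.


For a product z = x*y, the relative uncertainty is:
uz/z = sqrt((ux/x)^2 + (uy/y)^2)
Relative uncertainties: ux/x = 4.82/61.6 = 0.078247
uy/y = 0.41/32.3 = 0.012693
z = 61.6 * 32.3 = 1989.7
uz = 1989.7 * sqrt(0.078247^2 + 0.012693^2) = 157.721

157.721


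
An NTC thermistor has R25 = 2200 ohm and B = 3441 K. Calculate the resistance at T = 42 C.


NTC thermistor equation: Rt = R25 * exp(B * (1/T - 1/T25)).
T in Kelvin: 315.15 K, T25 = 298.15 K
1/T - 1/T25 = 1/315.15 - 1/298.15 = -0.00018092
B * (1/T - 1/T25) = 3441 * -0.00018092 = -0.6226
Rt = 2200 * exp(-0.6226) = 1180.5 ohm

1180.5 ohm


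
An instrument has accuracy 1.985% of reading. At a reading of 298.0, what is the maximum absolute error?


Absolute error = (accuracy% / 100) * reading.
Error = (1.985 / 100) * 298.0
Error = 0.01985 * 298.0
Error = 5.9153

5.9153


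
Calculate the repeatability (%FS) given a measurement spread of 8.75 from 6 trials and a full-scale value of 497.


Repeatability = (spread / full scale) * 100%.
R = (8.75 / 497) * 100
R = 1.761 %FS

1.761 %FS


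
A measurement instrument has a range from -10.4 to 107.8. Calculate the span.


Span = upper range - lower range.
Span = 107.8 - (-10.4)
Span = 118.2

118.2


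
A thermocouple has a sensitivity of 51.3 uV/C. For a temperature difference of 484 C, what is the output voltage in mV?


The thermocouple output V = sensitivity * dT.
V = 51.3 uV/C * 484 C
V = 24829.2 uV
V = 24.829 mV

24.829 mV


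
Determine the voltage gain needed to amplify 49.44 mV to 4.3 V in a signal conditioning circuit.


Gain = Vout / Vin (converting to same units).
G = 4.3 V / 49.44 mV
G = 4300.0 mV / 49.44 mV
G = 86.97

86.97


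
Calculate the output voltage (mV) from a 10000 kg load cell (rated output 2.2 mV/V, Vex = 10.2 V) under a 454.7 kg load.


Vout = rated_output * Vex * (load / capacity).
Vout = 2.2 * 10.2 * (454.7 / 10000)
Vout = 2.2 * 10.2 * 0.04547
Vout = 1.02 mV

1.02 mV


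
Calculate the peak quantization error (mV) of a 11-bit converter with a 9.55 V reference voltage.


The maximum quantization error is +/- LSB/2.
LSB = Vref / 2^n = 9.55 / 2048 = 0.00466309 V
Max error = LSB / 2 = 0.00466309 / 2 = 0.00233154 V
Max error = 2.3315 mV

2.3315 mV


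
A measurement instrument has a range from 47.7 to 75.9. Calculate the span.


Span = upper range - lower range.
Span = 75.9 - (47.7)
Span = 28.2

28.2


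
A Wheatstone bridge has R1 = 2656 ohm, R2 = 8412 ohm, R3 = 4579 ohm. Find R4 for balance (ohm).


At balance: R1*R4 = R2*R3, so R4 = R2*R3/R1.
R4 = 8412 * 4579 / 2656
R4 = 38518548 / 2656
R4 = 14502.47 ohm

14502.47 ohm


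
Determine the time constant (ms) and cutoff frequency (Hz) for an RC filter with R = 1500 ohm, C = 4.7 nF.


Time constant: tau = R * C.
tau = 1500 * 4.70e-09 = 7.05e-06 s
tau = 0.0071 ms
Cutoff frequency: fc = 1 / (2*pi*R*C).
fc = 1 / (2*pi*7.05e-06) = 22575.17 Hz

tau = 0.0071 ms, fc = 22575.17 Hz


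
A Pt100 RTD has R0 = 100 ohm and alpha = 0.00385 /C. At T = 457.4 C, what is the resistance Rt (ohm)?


The RTD equation: Rt = R0 * (1 + alpha * T).
Rt = 100 * (1 + 0.00385 * 457.4)
Rt = 100 * (1 + 1.76099)
Rt = 100 * 2.76099
Rt = 276.099 ohm

276.099 ohm


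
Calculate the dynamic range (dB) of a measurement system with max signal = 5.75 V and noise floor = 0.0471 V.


Dynamic range = 20 * log10(Vmax / Vnoise).
DR = 20 * log10(5.75 / 0.0471)
DR = 20 * log10(122.08)
DR = 41.73 dB

41.73 dB


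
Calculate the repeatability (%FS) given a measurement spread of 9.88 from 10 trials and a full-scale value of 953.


Repeatability = (spread / full scale) * 100%.
R = (9.88 / 953) * 100
R = 1.037 %FS

1.037 %FS


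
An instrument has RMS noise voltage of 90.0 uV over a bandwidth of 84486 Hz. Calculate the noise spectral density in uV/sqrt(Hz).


Noise spectral density = Vrms / sqrt(BW).
NSD = 90.0 / sqrt(84486)
NSD = 90.0 / 290.6648
NSD = 0.3096 uV/sqrt(Hz)

0.3096 uV/sqrt(Hz)


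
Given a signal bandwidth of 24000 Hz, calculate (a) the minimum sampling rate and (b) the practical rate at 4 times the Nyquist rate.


By Nyquist theorem, fs_min = 2 * fmax.
fs_min = 2 * 24000 = 48000 Hz
Practical rate = 4 * fs_min = 4 * 48000 = 192000 Hz

fs_min = 48000 Hz, fs_practical = 192000 Hz


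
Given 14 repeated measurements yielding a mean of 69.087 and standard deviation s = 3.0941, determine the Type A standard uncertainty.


The standard uncertainty for Type A evaluation is u = s / sqrt(n).
u = 3.0941 / sqrt(14)
u = 3.0941 / 3.7417
u = 0.8269

0.8269


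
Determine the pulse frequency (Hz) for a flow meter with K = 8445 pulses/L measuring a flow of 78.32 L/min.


Frequency = K * Q / 60 (converting L/min to L/s).
f = 8445 * 78.32 / 60
f = 661412.4 / 60
f = 11023.54 Hz

11023.54 Hz


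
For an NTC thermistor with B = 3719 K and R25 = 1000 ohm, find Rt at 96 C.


NTC thermistor equation: Rt = R25 * exp(B * (1/T - 1/T25)).
T in Kelvin: 369.15 K, T25 = 298.15 K
1/T - 1/T25 = 1/369.15 - 1/298.15 = -0.00064509
B * (1/T - 1/T25) = 3719 * -0.00064509 = -2.3991
Rt = 1000 * exp(-2.3991) = 90.8 ohm

90.8 ohm


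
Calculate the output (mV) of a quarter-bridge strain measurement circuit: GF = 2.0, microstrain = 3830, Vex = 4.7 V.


Quarter bridge output: Vout = (GF * epsilon * Vex) / 4.
Vout = (2.0 * 3830e-6 * 4.7) / 4
Vout = 0.036002 / 4 V
Vout = 0.0090005 V = 9.0005 mV

9.0005 mV


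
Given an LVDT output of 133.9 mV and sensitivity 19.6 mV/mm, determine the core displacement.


Displacement = Vout / sensitivity.
d = 133.9 / 19.6
d = 6.832 mm

6.832 mm


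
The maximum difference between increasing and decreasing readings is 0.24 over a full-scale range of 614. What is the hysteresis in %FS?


Hysteresis = (max difference / full scale) * 100%.
H = (0.24 / 614) * 100
H = 0.039 %FS

0.039 %FS


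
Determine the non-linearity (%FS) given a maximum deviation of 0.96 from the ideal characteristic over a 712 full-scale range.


Linearity error = (max deviation / full scale) * 100%.
Linearity = (0.96 / 712) * 100
Linearity = 0.135 %FS

0.135 %FS


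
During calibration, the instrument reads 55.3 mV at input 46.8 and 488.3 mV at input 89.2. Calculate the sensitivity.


Sensitivity = (y2 - y1) / (x2 - x1).
S = (488.3 - 55.3) / (89.2 - 46.8)
S = 433.0 / 42.4
S = 10.2123 mV/unit

10.2123 mV/unit


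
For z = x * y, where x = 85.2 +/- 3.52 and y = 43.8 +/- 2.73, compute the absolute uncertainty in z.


For a product z = x*y, the relative uncertainty is:
uz/z = sqrt((ux/x)^2 + (uy/y)^2)
Relative uncertainties: ux/x = 3.52/85.2 = 0.041315
uy/y = 2.73/43.8 = 0.062329
z = 85.2 * 43.8 = 3731.8
uz = 3731.8 * sqrt(0.041315^2 + 0.062329^2) = 279.054

279.054


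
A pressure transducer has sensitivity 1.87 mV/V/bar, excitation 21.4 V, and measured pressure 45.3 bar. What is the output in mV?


Output = sensitivity * Vex * P.
Vout = 1.87 * 21.4 * 45.3
Vout = 40.018 * 45.3
Vout = 1812.82 mV

1812.82 mV


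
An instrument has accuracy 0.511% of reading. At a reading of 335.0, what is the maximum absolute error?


Absolute error = (accuracy% / 100) * reading.
Error = (0.511 / 100) * 335.0
Error = 0.00511 * 335.0
Error = 1.7119

1.7119


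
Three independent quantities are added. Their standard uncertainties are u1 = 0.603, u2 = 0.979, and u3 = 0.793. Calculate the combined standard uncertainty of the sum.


For a sum of independent quantities, uc = sqrt(u1^2 + u2^2 + u3^2).
uc = sqrt(0.603^2 + 0.979^2 + 0.793^2)
uc = sqrt(0.363609 + 0.958441 + 0.628849)
uc = 1.3967

1.3967


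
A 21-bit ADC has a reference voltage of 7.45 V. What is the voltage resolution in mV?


The resolution (LSB) of an ADC is Vref / 2^n.
LSB = 7.45 / 2^21
LSB = 7.45 / 2097152
LSB = 3.55e-06 V = 0.00355244 mV

0.00355244 mV


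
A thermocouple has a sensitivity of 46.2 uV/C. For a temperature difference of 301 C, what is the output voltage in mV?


The thermocouple output V = sensitivity * dT.
V = 46.2 uV/C * 301 C
V = 13906.2 uV
V = 13.906 mV

13.906 mV


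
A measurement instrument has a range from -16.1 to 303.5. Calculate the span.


Span = upper range - lower range.
Span = 303.5 - (-16.1)
Span = 319.6

319.6


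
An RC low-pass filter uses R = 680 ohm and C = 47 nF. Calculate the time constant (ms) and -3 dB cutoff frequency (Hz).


Time constant: tau = R * C.
tau = 680 * 4.70e-08 = 3.196e-05 s
tau = 0.032 ms
Cutoff frequency: fc = 1 / (2*pi*R*C).
fc = 1 / (2*pi*3.196e-05) = 4979.82 Hz

tau = 0.032 ms, fc = 4979.82 Hz


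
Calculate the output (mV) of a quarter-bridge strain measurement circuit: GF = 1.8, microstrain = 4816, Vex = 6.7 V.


Quarter bridge output: Vout = (GF * epsilon * Vex) / 4.
Vout = (1.8 * 4816e-6 * 6.7) / 4
Vout = 0.05808096 / 4 V
Vout = 0.01452024 V = 14.5202 mV

14.5202 mV


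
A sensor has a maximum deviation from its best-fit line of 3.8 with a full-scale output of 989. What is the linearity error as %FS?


Linearity error = (max deviation / full scale) * 100%.
Linearity = (3.8 / 989) * 100
Linearity = 0.384 %FS

0.384 %FS


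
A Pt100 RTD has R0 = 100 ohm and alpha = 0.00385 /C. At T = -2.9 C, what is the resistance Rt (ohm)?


The RTD equation: Rt = R0 * (1 + alpha * T).
Rt = 100 * (1 + 0.00385 * -2.9)
Rt = 100 * (1 + -0.011165)
Rt = 100 * 0.988835
Rt = 98.883 ohm

98.883 ohm


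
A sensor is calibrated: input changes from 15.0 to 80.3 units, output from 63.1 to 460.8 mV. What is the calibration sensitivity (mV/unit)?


Sensitivity = (y2 - y1) / (x2 - x1).
S = (460.8 - 63.1) / (80.3 - 15.0)
S = 397.7 / 65.3
S = 6.0904 mV/unit

6.0904 mV/unit


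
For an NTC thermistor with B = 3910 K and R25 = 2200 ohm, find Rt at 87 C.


NTC thermistor equation: Rt = R25 * exp(B * (1/T - 1/T25)).
T in Kelvin: 360.15 K, T25 = 298.15 K
1/T - 1/T25 = 1/360.15 - 1/298.15 = -0.0005774
B * (1/T - 1/T25) = 3910 * -0.0005774 = -2.2576
Rt = 2200 * exp(-2.2576) = 230.1 ohm

230.1 ohm


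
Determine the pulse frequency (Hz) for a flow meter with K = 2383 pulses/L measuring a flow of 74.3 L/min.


Frequency = K * Q / 60 (converting L/min to L/s).
f = 2383 * 74.3 / 60
f = 177056.9 / 60
f = 2950.95 Hz

2950.95 Hz


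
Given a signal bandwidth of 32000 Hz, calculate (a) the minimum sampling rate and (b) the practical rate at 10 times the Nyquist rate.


By Nyquist theorem, fs_min = 2 * fmax.
fs_min = 2 * 32000 = 64000 Hz
Practical rate = 10 * fs_min = 10 * 64000 = 640000 Hz

fs_min = 64000 Hz, fs_practical = 640000 Hz


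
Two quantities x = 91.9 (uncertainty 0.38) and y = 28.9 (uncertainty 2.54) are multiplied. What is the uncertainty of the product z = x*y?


For a product z = x*y, the relative uncertainty is:
uz/z = sqrt((ux/x)^2 + (uy/y)^2)
Relative uncertainties: ux/x = 0.38/91.9 = 0.004135
uy/y = 2.54/28.9 = 0.087889
z = 91.9 * 28.9 = 2655.9
uz = 2655.9 * sqrt(0.004135^2 + 0.087889^2) = 233.684

233.684


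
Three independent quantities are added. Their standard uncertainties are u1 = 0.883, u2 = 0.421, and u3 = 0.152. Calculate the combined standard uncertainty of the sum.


For a sum of independent quantities, uc = sqrt(u1^2 + u2^2 + u3^2).
uc = sqrt(0.883^2 + 0.421^2 + 0.152^2)
uc = sqrt(0.779689 + 0.177241 + 0.023104)
uc = 0.99

0.99


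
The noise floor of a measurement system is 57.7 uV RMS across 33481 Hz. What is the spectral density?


Noise spectral density = Vrms / sqrt(BW).
NSD = 57.7 / sqrt(33481)
NSD = 57.7 / 182.9781
NSD = 0.3153 uV/sqrt(Hz)

0.3153 uV/sqrt(Hz)


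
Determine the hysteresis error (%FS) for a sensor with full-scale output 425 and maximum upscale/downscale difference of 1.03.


Hysteresis = (max difference / full scale) * 100%.
H = (1.03 / 425) * 100
H = 0.242 %FS

0.242 %FS


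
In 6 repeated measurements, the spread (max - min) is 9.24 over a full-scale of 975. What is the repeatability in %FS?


Repeatability = (spread / full scale) * 100%.
R = (9.24 / 975) * 100
R = 0.948 %FS

0.948 %FS


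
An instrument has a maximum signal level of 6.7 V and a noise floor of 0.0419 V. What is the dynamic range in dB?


Dynamic range = 20 * log10(Vmax / Vnoise).
DR = 20 * log10(6.7 / 0.0419)
DR = 20 * log10(159.9)
DR = 44.08 dB

44.08 dB


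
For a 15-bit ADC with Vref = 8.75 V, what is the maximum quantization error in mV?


The maximum quantization error is +/- LSB/2.
LSB = Vref / 2^n = 8.75 / 32768 = 0.00026703 V
Max error = LSB / 2 = 0.00026703 / 2 = 0.00013351 V
Max error = 0.1335 mV

0.1335 mV


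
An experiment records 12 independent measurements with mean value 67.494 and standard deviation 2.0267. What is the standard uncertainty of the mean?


The standard uncertainty for Type A evaluation is u = s / sqrt(n).
u = 2.0267 / sqrt(12)
u = 2.0267 / 3.4641
u = 0.5851

0.5851


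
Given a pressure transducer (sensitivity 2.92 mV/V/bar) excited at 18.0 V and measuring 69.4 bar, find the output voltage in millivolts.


Output = sensitivity * Vex * P.
Vout = 2.92 * 18.0 * 69.4
Vout = 52.56 * 69.4
Vout = 3647.66 mV

3647.66 mV


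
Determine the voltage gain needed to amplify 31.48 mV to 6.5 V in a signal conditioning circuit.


Gain = Vout / Vin (converting to same units).
G = 6.5 V / 31.48 mV
G = 6500.0 mV / 31.48 mV
G = 206.48

206.48


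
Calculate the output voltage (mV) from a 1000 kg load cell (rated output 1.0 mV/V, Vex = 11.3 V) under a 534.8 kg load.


Vout = rated_output * Vex * (load / capacity).
Vout = 1.0 * 11.3 * (534.8 / 1000)
Vout = 1.0 * 11.3 * 0.5348
Vout = 6.043 mV

6.043 mV


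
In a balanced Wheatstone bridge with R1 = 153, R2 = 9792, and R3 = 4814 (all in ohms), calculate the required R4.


At balance: R1*R4 = R2*R3, so R4 = R2*R3/R1.
R4 = 9792 * 4814 / 153
R4 = 47138688 / 153
R4 = 308096.0 ohm

308096.0 ohm


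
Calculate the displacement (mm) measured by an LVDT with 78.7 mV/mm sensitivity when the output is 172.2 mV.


Displacement = Vout / sensitivity.
d = 172.2 / 78.7
d = 2.188 mm

2.188 mm


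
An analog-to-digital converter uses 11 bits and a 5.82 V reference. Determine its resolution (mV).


The resolution (LSB) of an ADC is Vref / 2^n.
LSB = 5.82 / 2^11
LSB = 5.82 / 2048
LSB = 0.0028418 V = 2.84179688 mV

2.84179688 mV


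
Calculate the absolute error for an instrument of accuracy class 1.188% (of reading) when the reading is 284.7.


Absolute error = (accuracy% / 100) * reading.
Error = (1.188 / 100) * 284.7
Error = 0.01188 * 284.7
Error = 3.3822

3.3822


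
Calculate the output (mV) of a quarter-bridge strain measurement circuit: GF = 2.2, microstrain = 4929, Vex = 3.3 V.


Quarter bridge output: Vout = (GF * epsilon * Vex) / 4.
Vout = (2.2 * 4929e-6 * 3.3) / 4
Vout = 0.03578454 / 4 V
Vout = 0.00894614 V = 8.9461 mV

8.9461 mV


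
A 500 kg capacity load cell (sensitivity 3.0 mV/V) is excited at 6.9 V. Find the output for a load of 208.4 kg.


Vout = rated_output * Vex * (load / capacity).
Vout = 3.0 * 6.9 * (208.4 / 500)
Vout = 3.0 * 6.9 * 0.4168
Vout = 8.628 mV

8.628 mV


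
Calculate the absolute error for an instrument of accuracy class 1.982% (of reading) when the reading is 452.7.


Absolute error = (accuracy% / 100) * reading.
Error = (1.982 / 100) * 452.7
Error = 0.01982 * 452.7
Error = 8.9725

8.9725


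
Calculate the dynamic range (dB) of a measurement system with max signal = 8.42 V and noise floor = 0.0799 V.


Dynamic range = 20 * log10(Vmax / Vnoise).
DR = 20 * log10(8.42 / 0.0799)
DR = 20 * log10(105.38)
DR = 40.46 dB

40.46 dB


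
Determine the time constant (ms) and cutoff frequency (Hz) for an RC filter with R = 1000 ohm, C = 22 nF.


Time constant: tau = R * C.
tau = 1000 * 2.20e-08 = 2.2e-05 s
tau = 0.022 ms
Cutoff frequency: fc = 1 / (2*pi*R*C).
fc = 1 / (2*pi*2.2e-05) = 7234.32 Hz

tau = 0.022 ms, fc = 7234.32 Hz


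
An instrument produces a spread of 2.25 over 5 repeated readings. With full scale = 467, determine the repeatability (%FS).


Repeatability = (spread / full scale) * 100%.
R = (2.25 / 467) * 100
R = 0.482 %FS

0.482 %FS


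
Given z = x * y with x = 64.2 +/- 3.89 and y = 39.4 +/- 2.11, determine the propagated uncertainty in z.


For a product z = x*y, the relative uncertainty is:
uz/z = sqrt((ux/x)^2 + (uy/y)^2)
Relative uncertainties: ux/x = 3.89/64.2 = 0.060592
uy/y = 2.11/39.4 = 0.053553
z = 64.2 * 39.4 = 2529.5
uz = 2529.5 * sqrt(0.060592^2 + 0.053553^2) = 204.549

204.549


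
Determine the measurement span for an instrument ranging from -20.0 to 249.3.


Span = upper range - lower range.
Span = 249.3 - (-20.0)
Span = 269.3

269.3


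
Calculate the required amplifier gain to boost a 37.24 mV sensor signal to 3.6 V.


Gain = Vout / Vin (converting to same units).
G = 3.6 V / 37.24 mV
G = 3600.0 mV / 37.24 mV
G = 96.67

96.67


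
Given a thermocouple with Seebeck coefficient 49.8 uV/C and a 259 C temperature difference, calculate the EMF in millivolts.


The thermocouple output V = sensitivity * dT.
V = 49.8 uV/C * 259 C
V = 12898.2 uV
V = 12.898 mV

12.898 mV


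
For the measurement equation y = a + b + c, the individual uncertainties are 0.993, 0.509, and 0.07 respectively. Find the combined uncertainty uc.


For a sum of independent quantities, uc = sqrt(u1^2 + u2^2 + u3^2).
uc = sqrt(0.993^2 + 0.509^2 + 0.07^2)
uc = sqrt(0.986049 + 0.259081 + 0.0049)
uc = 1.118

1.118


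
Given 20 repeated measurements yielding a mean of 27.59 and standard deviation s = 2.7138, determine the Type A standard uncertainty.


The standard uncertainty for Type A evaluation is u = s / sqrt(n).
u = 2.7138 / sqrt(20)
u = 2.7138 / 4.4721
u = 0.6068

0.6068


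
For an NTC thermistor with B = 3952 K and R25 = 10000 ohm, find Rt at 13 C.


NTC thermistor equation: Rt = R25 * exp(B * (1/T - 1/T25)).
T in Kelvin: 286.15 K, T25 = 298.15 K
1/T - 1/T25 = 1/286.15 - 1/298.15 = 0.00014065
B * (1/T - 1/T25) = 3952 * 0.00014065 = 0.5559
Rt = 10000 * exp(0.5559) = 17434.5 ohm

17434.5 ohm


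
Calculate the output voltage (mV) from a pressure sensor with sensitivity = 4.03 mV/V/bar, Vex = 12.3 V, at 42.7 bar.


Output = sensitivity * Vex * P.
Vout = 4.03 * 12.3 * 42.7
Vout = 49.569 * 42.7
Vout = 2116.6 mV

2116.6 mV


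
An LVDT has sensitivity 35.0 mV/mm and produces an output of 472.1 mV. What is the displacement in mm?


Displacement = Vout / sensitivity.
d = 472.1 / 35.0
d = 13.489 mm

13.489 mm


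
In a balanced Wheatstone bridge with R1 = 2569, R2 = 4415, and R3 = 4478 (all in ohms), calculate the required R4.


At balance: R1*R4 = R2*R3, so R4 = R2*R3/R1.
R4 = 4415 * 4478 / 2569
R4 = 19770370 / 2569
R4 = 7695.75 ohm

7695.75 ohm


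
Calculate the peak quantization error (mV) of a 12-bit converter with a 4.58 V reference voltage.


The maximum quantization error is +/- LSB/2.
LSB = Vref / 2^n = 4.58 / 4096 = 0.00111816 V
Max error = LSB / 2 = 0.00111816 / 2 = 0.00055908 V
Max error = 0.5591 mV

0.5591 mV


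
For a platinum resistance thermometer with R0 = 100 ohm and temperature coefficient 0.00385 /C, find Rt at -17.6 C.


The RTD equation: Rt = R0 * (1 + alpha * T).
Rt = 100 * (1 + 0.00385 * -17.6)
Rt = 100 * (1 + -0.06776)
Rt = 100 * 0.93224
Rt = 93.224 ohm

93.224 ohm


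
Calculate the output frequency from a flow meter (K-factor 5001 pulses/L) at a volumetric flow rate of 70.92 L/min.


Frequency = K * Q / 60 (converting L/min to L/s).
f = 5001 * 70.92 / 60
f = 354670.92 / 60
f = 5911.18 Hz

5911.18 Hz


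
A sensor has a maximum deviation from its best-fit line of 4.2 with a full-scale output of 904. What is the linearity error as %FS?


Linearity error = (max deviation / full scale) * 100%.
Linearity = (4.2 / 904) * 100
Linearity = 0.465 %FS

0.465 %FS


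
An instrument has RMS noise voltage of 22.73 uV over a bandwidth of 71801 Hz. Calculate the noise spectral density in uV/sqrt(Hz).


Noise spectral density = Vrms / sqrt(BW).
NSD = 22.73 / sqrt(71801)
NSD = 22.73 / 267.9571
NSD = 0.0848 uV/sqrt(Hz)

0.0848 uV/sqrt(Hz)


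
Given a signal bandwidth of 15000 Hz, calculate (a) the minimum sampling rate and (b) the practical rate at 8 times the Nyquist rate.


By Nyquist theorem, fs_min = 2 * fmax.
fs_min = 2 * 15000 = 30000 Hz
Practical rate = 8 * fs_min = 8 * 30000 = 240000 Hz

fs_min = 30000 Hz, fs_practical = 240000 Hz


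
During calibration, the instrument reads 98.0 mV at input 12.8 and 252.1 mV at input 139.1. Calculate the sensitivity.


Sensitivity = (y2 - y1) / (x2 - x1).
S = (252.1 - 98.0) / (139.1 - 12.8)
S = 154.1 / 126.3
S = 1.2201 mV/unit

1.2201 mV/unit


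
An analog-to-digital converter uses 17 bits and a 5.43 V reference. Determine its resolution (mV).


The resolution (LSB) of an ADC is Vref / 2^n.
LSB = 5.43 / 2^17
LSB = 5.43 / 131072
LSB = 4.143e-05 V = 0.04142761 mV

0.04142761 mV


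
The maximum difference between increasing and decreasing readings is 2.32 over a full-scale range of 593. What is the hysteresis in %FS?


Hysteresis = (max difference / full scale) * 100%.
H = (2.32 / 593) * 100
H = 0.391 %FS

0.391 %FS


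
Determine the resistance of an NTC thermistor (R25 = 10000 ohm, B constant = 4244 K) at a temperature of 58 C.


NTC thermistor equation: Rt = R25 * exp(B * (1/T - 1/T25)).
T in Kelvin: 331.15 K, T25 = 298.15 K
1/T - 1/T25 = 1/331.15 - 1/298.15 = -0.00033424
B * (1/T - 1/T25) = 4244 * -0.00033424 = -1.4185
Rt = 10000 * exp(-1.4185) = 2420.8 ohm

2420.8 ohm


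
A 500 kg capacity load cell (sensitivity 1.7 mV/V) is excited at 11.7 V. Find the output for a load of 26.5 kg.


Vout = rated_output * Vex * (load / capacity).
Vout = 1.7 * 11.7 * (26.5 / 500)
Vout = 1.7 * 11.7 * 0.053
Vout = 1.054 mV

1.054 mV


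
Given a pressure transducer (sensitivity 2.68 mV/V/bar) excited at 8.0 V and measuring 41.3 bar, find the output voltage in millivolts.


Output = sensitivity * Vex * P.
Vout = 2.68 * 8.0 * 41.3
Vout = 21.44 * 41.3
Vout = 885.47 mV

885.47 mV


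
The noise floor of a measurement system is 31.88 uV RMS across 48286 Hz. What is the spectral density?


Noise spectral density = Vrms / sqrt(BW).
NSD = 31.88 / sqrt(48286)
NSD = 31.88 / 219.7408
NSD = 0.1451 uV/sqrt(Hz)

0.1451 uV/sqrt(Hz)


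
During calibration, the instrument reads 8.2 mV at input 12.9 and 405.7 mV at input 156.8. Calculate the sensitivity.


Sensitivity = (y2 - y1) / (x2 - x1).
S = (405.7 - 8.2) / (156.8 - 12.9)
S = 397.5 / 143.9
S = 2.7623 mV/unit

2.7623 mV/unit


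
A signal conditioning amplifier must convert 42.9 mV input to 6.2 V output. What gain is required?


Gain = Vout / Vin (converting to same units).
G = 6.2 V / 42.9 mV
G = 6200.0 mV / 42.9 mV
G = 144.52

144.52


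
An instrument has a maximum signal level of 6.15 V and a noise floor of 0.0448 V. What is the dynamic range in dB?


Dynamic range = 20 * log10(Vmax / Vnoise).
DR = 20 * log10(6.15 / 0.0448)
DR = 20 * log10(137.28)
DR = 42.75 dB

42.75 dB


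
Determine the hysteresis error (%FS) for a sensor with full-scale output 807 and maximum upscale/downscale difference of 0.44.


Hysteresis = (max difference / full scale) * 100%.
H = (0.44 / 807) * 100
H = 0.055 %FS

0.055 %FS


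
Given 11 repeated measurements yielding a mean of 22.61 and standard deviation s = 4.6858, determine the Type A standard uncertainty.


The standard uncertainty for Type A evaluation is u = s / sqrt(n).
u = 4.6858 / sqrt(11)
u = 4.6858 / 3.3166
u = 1.4128

1.4128


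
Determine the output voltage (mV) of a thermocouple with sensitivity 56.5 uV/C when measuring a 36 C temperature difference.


The thermocouple output V = sensitivity * dT.
V = 56.5 uV/C * 36 C
V = 2034.0 uV
V = 2.034 mV

2.034 mV


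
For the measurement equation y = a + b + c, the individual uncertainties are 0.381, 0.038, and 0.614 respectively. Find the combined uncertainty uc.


For a sum of independent quantities, uc = sqrt(u1^2 + u2^2 + u3^2).
uc = sqrt(0.381^2 + 0.038^2 + 0.614^2)
uc = sqrt(0.145161 + 0.001444 + 0.376996)
uc = 0.7236

0.7236


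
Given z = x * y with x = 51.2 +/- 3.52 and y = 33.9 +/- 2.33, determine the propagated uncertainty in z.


For a product z = x*y, the relative uncertainty is:
uz/z = sqrt((ux/x)^2 + (uy/y)^2)
Relative uncertainties: ux/x = 3.52/51.2 = 0.06875
uy/y = 2.33/33.9 = 0.068732
z = 51.2 * 33.9 = 1735.7
uz = 1735.7 * sqrt(0.06875^2 + 0.068732^2) = 168.733

168.733


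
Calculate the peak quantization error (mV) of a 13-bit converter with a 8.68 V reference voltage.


The maximum quantization error is +/- LSB/2.
LSB = Vref / 2^n = 8.68 / 8192 = 0.00105957 V
Max error = LSB / 2 = 0.00105957 / 2 = 0.00052979 V
Max error = 0.5298 mV

0.5298 mV


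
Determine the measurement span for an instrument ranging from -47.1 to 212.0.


Span = upper range - lower range.
Span = 212.0 - (-47.1)
Span = 259.1

259.1


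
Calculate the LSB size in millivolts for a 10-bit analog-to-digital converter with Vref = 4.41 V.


The resolution (LSB) of an ADC is Vref / 2^n.
LSB = 4.41 / 2^10
LSB = 4.41 / 1024
LSB = 0.00430664 V = 4.30664062 mV

4.30664062 mV


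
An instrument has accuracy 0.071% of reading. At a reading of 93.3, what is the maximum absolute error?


Absolute error = (accuracy% / 100) * reading.
Error = (0.071 / 100) * 93.3
Error = 0.00071 * 93.3
Error = 0.0662

0.0662


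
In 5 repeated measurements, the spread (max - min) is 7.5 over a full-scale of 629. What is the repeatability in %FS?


Repeatability = (spread / full scale) * 100%.
R = (7.5 / 629) * 100
R = 1.192 %FS

1.192 %FS


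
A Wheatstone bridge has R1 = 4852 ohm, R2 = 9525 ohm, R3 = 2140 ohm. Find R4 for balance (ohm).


At balance: R1*R4 = R2*R3, so R4 = R2*R3/R1.
R4 = 9525 * 2140 / 4852
R4 = 20383500 / 4852
R4 = 4201.05 ohm

4201.05 ohm


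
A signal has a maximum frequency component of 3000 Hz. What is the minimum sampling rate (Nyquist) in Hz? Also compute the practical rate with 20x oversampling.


By Nyquist theorem, fs_min = 2 * fmax.
fs_min = 2 * 3000 = 6000 Hz
Practical rate = 20 * fs_min = 20 * 6000 = 120000 Hz

fs_min = 6000 Hz, fs_practical = 120000 Hz


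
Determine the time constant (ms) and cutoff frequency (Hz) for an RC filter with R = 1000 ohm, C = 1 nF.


Time constant: tau = R * C.
tau = 1000 * 1.00e-09 = 1e-06 s
tau = 0.001 ms
Cutoff frequency: fc = 1 / (2*pi*R*C).
fc = 1 / (2*pi*1e-06) = 159154.94 Hz

tau = 0.001 ms, fc = 159154.94 Hz


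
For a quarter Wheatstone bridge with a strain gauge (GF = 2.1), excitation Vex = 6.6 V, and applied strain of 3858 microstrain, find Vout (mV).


Quarter bridge output: Vout = (GF * epsilon * Vex) / 4.
Vout = (2.1 * 3858e-6 * 6.6) / 4
Vout = 0.05347188 / 4 V
Vout = 0.01336797 V = 13.368 mV

13.368 mV


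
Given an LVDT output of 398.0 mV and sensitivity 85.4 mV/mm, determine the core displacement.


Displacement = Vout / sensitivity.
d = 398.0 / 85.4
d = 4.66 mm

4.66 mm


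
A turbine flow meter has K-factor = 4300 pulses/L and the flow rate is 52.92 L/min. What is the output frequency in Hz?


Frequency = K * Q / 60 (converting L/min to L/s).
f = 4300 * 52.92 / 60
f = 227556.0 / 60
f = 3792.6 Hz

3792.6 Hz


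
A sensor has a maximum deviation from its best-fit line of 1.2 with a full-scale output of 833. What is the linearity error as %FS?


Linearity error = (max deviation / full scale) * 100%.
Linearity = (1.2 / 833) * 100
Linearity = 0.144 %FS

0.144 %FS


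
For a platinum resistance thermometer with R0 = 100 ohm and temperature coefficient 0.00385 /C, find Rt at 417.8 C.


The RTD equation: Rt = R0 * (1 + alpha * T).
Rt = 100 * (1 + 0.00385 * 417.8)
Rt = 100 * (1 + 1.60853)
Rt = 100 * 2.60853
Rt = 260.853 ohm

260.853 ohm


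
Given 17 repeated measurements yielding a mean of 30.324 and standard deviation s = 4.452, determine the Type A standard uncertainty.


The standard uncertainty for Type A evaluation is u = s / sqrt(n).
u = 4.452 / sqrt(17)
u = 4.452 / 4.1231
u = 1.0798

1.0798


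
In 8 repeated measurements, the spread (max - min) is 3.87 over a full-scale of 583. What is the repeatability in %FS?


Repeatability = (spread / full scale) * 100%.
R = (3.87 / 583) * 100
R = 0.664 %FS

0.664 %FS


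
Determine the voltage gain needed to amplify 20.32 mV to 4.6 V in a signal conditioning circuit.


Gain = Vout / Vin (converting to same units).
G = 4.6 V / 20.32 mV
G = 4600.0 mV / 20.32 mV
G = 226.38

226.38


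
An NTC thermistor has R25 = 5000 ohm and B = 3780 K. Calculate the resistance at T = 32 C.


NTC thermistor equation: Rt = R25 * exp(B * (1/T - 1/T25)).
T in Kelvin: 305.15 K, T25 = 298.15 K
1/T - 1/T25 = 1/305.15 - 1/298.15 = -7.694e-05
B * (1/T - 1/T25) = 3780 * -7.694e-05 = -0.2908
Rt = 5000 * exp(-0.2908) = 3738.2 ohm

3738.2 ohm


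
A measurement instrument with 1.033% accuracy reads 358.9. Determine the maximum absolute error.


Absolute error = (accuracy% / 100) * reading.
Error = (1.033 / 100) * 358.9
Error = 0.01033 * 358.9
Error = 3.7074

3.7074


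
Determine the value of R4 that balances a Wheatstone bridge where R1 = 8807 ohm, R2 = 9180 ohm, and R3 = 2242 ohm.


At balance: R1*R4 = R2*R3, so R4 = R2*R3/R1.
R4 = 9180 * 2242 / 8807
R4 = 20581560 / 8807
R4 = 2336.95 ohm

2336.95 ohm


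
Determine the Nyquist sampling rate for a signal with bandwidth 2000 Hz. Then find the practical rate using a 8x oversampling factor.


By Nyquist theorem, fs_min = 2 * fmax.
fs_min = 2 * 2000 = 4000 Hz
Practical rate = 8 * fs_min = 8 * 4000 = 32000 Hz

fs_min = 4000 Hz, fs_practical = 32000 Hz


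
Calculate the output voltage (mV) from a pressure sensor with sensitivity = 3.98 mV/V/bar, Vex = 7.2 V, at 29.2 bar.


Output = sensitivity * Vex * P.
Vout = 3.98 * 7.2 * 29.2
Vout = 28.656 * 29.2
Vout = 836.76 mV

836.76 mV


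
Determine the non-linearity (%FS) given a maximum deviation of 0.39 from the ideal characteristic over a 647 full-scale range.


Linearity error = (max deviation / full scale) * 100%.
Linearity = (0.39 / 647) * 100
Linearity = 0.06 %FS

0.06 %FS


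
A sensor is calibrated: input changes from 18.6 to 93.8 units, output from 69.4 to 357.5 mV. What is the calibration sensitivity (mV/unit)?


Sensitivity = (y2 - y1) / (x2 - x1).
S = (357.5 - 69.4) / (93.8 - 18.6)
S = 288.1 / 75.2
S = 3.8311 mV/unit

3.8311 mV/unit


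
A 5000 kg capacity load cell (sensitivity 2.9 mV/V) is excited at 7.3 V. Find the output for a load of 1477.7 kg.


Vout = rated_output * Vex * (load / capacity).
Vout = 2.9 * 7.3 * (1477.7 / 5000)
Vout = 2.9 * 7.3 * 0.29554
Vout = 6.257 mV

6.257 mV


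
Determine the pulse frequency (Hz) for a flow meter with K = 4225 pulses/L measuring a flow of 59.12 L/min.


Frequency = K * Q / 60 (converting L/min to L/s).
f = 4225 * 59.12 / 60
f = 249782.0 / 60
f = 4163.03 Hz

4163.03 Hz


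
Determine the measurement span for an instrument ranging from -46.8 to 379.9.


Span = upper range - lower range.
Span = 379.9 - (-46.8)
Span = 426.7

426.7


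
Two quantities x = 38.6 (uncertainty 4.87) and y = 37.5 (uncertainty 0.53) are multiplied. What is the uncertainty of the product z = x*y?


For a product z = x*y, the relative uncertainty is:
uz/z = sqrt((ux/x)^2 + (uy/y)^2)
Relative uncertainties: ux/x = 4.87/38.6 = 0.126166
uy/y = 0.53/37.5 = 0.014133
z = 38.6 * 37.5 = 1447.5
uz = 1447.5 * sqrt(0.126166^2 + 0.014133^2) = 183.767

183.767


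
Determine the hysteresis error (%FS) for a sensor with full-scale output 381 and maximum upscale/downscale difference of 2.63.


Hysteresis = (max difference / full scale) * 100%.
H = (2.63 / 381) * 100
H = 0.69 %FS

0.69 %FS


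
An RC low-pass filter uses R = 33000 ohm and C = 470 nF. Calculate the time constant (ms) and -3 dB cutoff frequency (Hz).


Time constant: tau = R * C.
tau = 33000 * 4.70e-07 = 0.01551 s
tau = 15.51 ms
Cutoff frequency: fc = 1 / (2*pi*R*C).
fc = 1 / (2*pi*0.01551) = 10.26 Hz

tau = 15.51 ms, fc = 10.26 Hz


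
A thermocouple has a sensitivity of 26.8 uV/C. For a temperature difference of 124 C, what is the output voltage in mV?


The thermocouple output V = sensitivity * dT.
V = 26.8 uV/C * 124 C
V = 3323.2 uV
V = 3.323 mV

3.323 mV


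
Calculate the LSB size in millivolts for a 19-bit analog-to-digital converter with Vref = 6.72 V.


The resolution (LSB) of an ADC is Vref / 2^n.
LSB = 6.72 / 2^19
LSB = 6.72 / 524288
LSB = 1.282e-05 V = 0.01281738 mV

0.01281738 mV


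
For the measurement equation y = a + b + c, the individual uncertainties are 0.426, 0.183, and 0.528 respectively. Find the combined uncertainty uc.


For a sum of independent quantities, uc = sqrt(u1^2 + u2^2 + u3^2).
uc = sqrt(0.426^2 + 0.183^2 + 0.528^2)
uc = sqrt(0.181476 + 0.033489 + 0.278784)
uc = 0.7027

0.7027


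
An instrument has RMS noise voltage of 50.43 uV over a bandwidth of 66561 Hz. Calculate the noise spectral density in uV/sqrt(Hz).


Noise spectral density = Vrms / sqrt(BW).
NSD = 50.43 / sqrt(66561)
NSD = 50.43 / 257.9942
NSD = 0.1955 uV/sqrt(Hz)

0.1955 uV/sqrt(Hz)


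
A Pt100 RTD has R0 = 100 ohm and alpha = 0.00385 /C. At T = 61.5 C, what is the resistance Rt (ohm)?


The RTD equation: Rt = R0 * (1 + alpha * T).
Rt = 100 * (1 + 0.00385 * 61.5)
Rt = 100 * (1 + 0.236775)
Rt = 100 * 1.236775
Rt = 123.677 ohm

123.677 ohm


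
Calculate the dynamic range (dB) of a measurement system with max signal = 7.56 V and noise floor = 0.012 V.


Dynamic range = 20 * log10(Vmax / Vnoise).
DR = 20 * log10(7.56 / 0.012)
DR = 20 * log10(630.0)
DR = 55.99 dB

55.99 dB


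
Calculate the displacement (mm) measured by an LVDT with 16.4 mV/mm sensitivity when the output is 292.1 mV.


Displacement = Vout / sensitivity.
d = 292.1 / 16.4
d = 17.811 mm

17.811 mm


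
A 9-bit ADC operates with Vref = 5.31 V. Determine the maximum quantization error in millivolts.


The maximum quantization error is +/- LSB/2.
LSB = Vref / 2^n = 5.31 / 512 = 0.01037109 V
Max error = LSB / 2 = 0.01037109 / 2 = 0.00518555 V
Max error = 5.1855 mV

5.1855 mV


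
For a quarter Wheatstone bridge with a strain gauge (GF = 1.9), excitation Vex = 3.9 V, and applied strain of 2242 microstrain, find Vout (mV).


Quarter bridge output: Vout = (GF * epsilon * Vex) / 4.
Vout = (1.9 * 2242e-6 * 3.9) / 4
Vout = 0.01661322 / 4 V
Vout = 0.00415331 V = 4.1533 mV

4.1533 mV


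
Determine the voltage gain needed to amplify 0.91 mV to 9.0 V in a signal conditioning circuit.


Gain = Vout / Vin (converting to same units).
G = 9.0 V / 0.91 mV
G = 9000.0 mV / 0.91 mV
G = 9890.11

9890.11


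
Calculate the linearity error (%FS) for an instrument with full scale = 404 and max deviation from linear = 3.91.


Linearity error = (max deviation / full scale) * 100%.
Linearity = (3.91 / 404) * 100
Linearity = 0.968 %FS

0.968 %FS


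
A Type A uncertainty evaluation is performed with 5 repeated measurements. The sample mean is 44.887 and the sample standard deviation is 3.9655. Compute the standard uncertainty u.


The standard uncertainty for Type A evaluation is u = s / sqrt(n).
u = 3.9655 / sqrt(5)
u = 3.9655 / 2.2361
u = 1.7734

1.7734


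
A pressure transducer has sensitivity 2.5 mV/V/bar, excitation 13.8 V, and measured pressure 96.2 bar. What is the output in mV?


Output = sensitivity * Vex * P.
Vout = 2.5 * 13.8 * 96.2
Vout = 34.5 * 96.2
Vout = 3318.9 mV

3318.9 mV


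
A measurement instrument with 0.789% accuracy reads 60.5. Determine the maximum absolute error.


Absolute error = (accuracy% / 100) * reading.
Error = (0.789 / 100) * 60.5
Error = 0.00789 * 60.5
Error = 0.4773

0.4773


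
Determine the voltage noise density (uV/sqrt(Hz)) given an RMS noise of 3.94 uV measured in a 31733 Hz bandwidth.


Noise spectral density = Vrms / sqrt(BW).
NSD = 3.94 / sqrt(31733)
NSD = 3.94 / 178.1376
NSD = 0.0221 uV/sqrt(Hz)

0.0221 uV/sqrt(Hz)


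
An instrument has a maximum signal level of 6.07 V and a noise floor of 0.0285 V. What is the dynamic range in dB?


Dynamic range = 20 * log10(Vmax / Vnoise).
DR = 20 * log10(6.07 / 0.0285)
DR = 20 * log10(212.98)
DR = 46.57 dB

46.57 dB


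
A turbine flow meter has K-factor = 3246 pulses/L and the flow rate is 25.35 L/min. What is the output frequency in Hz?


Frequency = K * Q / 60 (converting L/min to L/s).
f = 3246 * 25.35 / 60
f = 82286.1 / 60
f = 1371.44 Hz

1371.44 Hz


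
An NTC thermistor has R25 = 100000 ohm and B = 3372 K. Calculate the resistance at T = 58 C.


NTC thermistor equation: Rt = R25 * exp(B * (1/T - 1/T25)).
T in Kelvin: 331.15 K, T25 = 298.15 K
1/T - 1/T25 = 1/331.15 - 1/298.15 = -0.00033424
B * (1/T - 1/T25) = 3372 * -0.00033424 = -1.127
Rt = 100000 * exp(-1.127) = 32398.9 ohm

32398.9 ohm


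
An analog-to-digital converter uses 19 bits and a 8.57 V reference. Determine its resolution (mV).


The resolution (LSB) of an ADC is Vref / 2^n.
LSB = 8.57 / 2^19
LSB = 8.57 / 524288
LSB = 1.635e-05 V = 0.01634598 mV

0.01634598 mV
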